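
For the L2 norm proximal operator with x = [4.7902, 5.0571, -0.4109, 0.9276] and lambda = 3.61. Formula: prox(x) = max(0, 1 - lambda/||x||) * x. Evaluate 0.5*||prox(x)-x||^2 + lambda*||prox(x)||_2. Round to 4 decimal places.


Step 1: Compute ||x||.
||x|| = 7.0391
Step 2: Compute scaling factor.
scale = max(0, 1 - 3.61/7.0391) = 0.4872
Step 3: prox(x) = [2.3336, 2.4636, -0.2002, 0.4519]
||prox(x)|| = 3.4291
Step 4: Proximal objective.
0.5*||prox-x||^2 = 6.5161
lambda*||prox|| = 12.3791
Total = 18.8953


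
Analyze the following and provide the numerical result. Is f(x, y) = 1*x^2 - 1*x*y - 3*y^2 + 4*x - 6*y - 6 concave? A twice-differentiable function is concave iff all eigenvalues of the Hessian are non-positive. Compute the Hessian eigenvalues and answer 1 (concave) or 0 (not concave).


The Hessian of f(x,y) = 1*x^2 - 1*x*y - 3*y^2 + 4*x - 6*y - 6 is:
H = [[2, -1], [-1, -6]]
Trace = 2 - 6 = -4
Determinant = 2*-6 - (-1)^2 = -13
Discriminant = (-4)^2 - 4*-13 = 68.0
Eigenvalues: lambda_1 = -6.1231, lambda_2 = 2.1231
The function is not concave.

0


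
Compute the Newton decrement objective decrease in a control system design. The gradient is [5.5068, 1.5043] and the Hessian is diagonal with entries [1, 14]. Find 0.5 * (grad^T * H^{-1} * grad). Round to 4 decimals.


Step 1: H is diagonal, so H^(-1) * g = [5.5068, 0.1075].
Step 2: g^T H^(-1) g = sum_i g_i^2 / H_ii
  = (5.5068)^2/1 + (1.5043)^2/14
  = 30.3248 + 0.1616 = 30.4865
Step 3: Objective decrease = 0.5 * g^T H^(-1) g = 15.2432


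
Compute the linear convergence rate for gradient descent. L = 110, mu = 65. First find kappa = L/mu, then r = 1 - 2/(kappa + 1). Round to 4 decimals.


Step 1: Compute the condition number.
kappa = L/mu = 110/65 = 1.6923
Step 2: Compute the convergence rate.
r = 1 - 2/(kappa + 1) = 1 - 2*mu/(L + mu) = (L - mu)/(L + mu) = 45/175 = 0.2571


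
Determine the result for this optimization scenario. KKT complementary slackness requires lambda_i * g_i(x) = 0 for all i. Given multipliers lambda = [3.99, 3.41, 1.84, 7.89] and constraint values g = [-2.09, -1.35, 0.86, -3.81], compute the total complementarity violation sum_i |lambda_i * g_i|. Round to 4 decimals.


KKT complementary slackness check:
lambda_1 * g_1 = 3.99 * -2.09 = -8.3391
lambda_2 * g_2 = 3.41 * -1.35 = -4.6035
lambda_3 * g_3 = 1.84 * 0.86 = 1.5824
lambda_4 * g_4 = 7.89 * -3.81 = -30.0609
Total violation = 8.3391 + 4.6035 + 1.5824 + 30.0609 = 44.5859


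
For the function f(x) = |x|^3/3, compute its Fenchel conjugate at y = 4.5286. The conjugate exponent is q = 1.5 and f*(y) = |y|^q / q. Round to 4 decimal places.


The conjugate exponent q satisfies 1/p + 1/q = 1.
p = 3, so q = 3/(3 - 1) = 1.5
|y|^q = 4.5286^1.5 = 9.6371
f*(4.5286) = 9.6371 / 1.5 = 6.4247


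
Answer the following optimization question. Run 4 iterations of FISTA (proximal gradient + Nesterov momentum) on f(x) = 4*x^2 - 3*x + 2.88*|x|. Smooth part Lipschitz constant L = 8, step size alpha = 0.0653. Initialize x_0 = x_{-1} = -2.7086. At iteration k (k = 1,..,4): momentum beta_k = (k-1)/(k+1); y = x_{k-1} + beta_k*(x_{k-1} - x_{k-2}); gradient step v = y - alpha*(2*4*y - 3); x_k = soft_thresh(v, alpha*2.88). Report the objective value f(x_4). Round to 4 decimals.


FISTA on f(x) = 4*x^2 - 3*x + 2.88*|x|
L = 8, alpha = 0.0653
Iteration 1: beta = 0.0, y = -2.7086 + 0.0*(-2.7086 + 2.7086) = -2.7086
  grad(y) = -24.6688, v = y - alpha*grad = -1.0977
  prox(v) = soft_thresh(-1.0977, 0.1881) = -0.9097
Iteration 2: beta = 0.3333, y = -0.9097 + 0.3333*(-0.9097 + 2.7086) = -0.31
  grad(y) = -5.4801, v = y - alpha*grad = 0.0478
  prox(v) = soft_thresh(0.0478, 0.1881) = 0.0
Iteration 3: beta = 0.5, y = 0.0 + 0.5*(0.0 + 0.9097) = 0.4548
  grad(y) = 0.6387, v = y - alpha*grad = 0.4131
  prox(v) = soft_thresh(0.4131, 0.1881) = 0.2251
Iteration 4: beta = 0.6, y = 0.2251 + 0.6*(0.2251 - 0.0) = 0.3601
  grad(y) = -0.1192, v = y - alpha*grad = 0.3679
  prox(v) = soft_thresh(0.3679, 0.1881) = 0.1798
f(x_4) = 4*0.1798^2 - 3*0.1798 + 2.88*|0.1798| = 0.1078


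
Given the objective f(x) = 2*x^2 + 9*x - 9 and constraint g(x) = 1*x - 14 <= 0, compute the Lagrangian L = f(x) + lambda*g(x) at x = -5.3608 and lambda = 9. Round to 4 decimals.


Step 1: Evaluate f(x).
f(-5.3608) = 2*(-5.3608)^2 + 9*(-5.3608) - 9 = 0.2292
Step 2: Evaluate g(x).
g(-5.3608) = 1*-5.3608 - 14 = -19.3608
Step 3: Compute Lagrangian.
L = 0.2292 + 9*-19.3608 = -174.018


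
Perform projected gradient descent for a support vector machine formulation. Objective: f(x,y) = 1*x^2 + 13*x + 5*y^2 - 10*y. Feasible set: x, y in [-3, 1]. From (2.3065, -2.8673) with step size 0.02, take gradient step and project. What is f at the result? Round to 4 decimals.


Step 1: Compute gradient at (2.3065, -2.8673).
grad_x = 2*1*2.3065 + 13 = 17.613
grad_y = 2*5*-2.8673 - 10 = -38.673
Step 2: Gradient step.
x_raw = 2.3065 - 0.02*17.613 = 1.9542
y_raw = -2.8673 - 0.02*-38.673 = -2.0938
Step 3: Project onto [-3, 1].
x_proj = clip(1.9542) = 1.0
y_proj = clip(-2.0938) = -2.0938
Step 4: Evaluate f.
f(1.0, -2.0938) = 56.8592


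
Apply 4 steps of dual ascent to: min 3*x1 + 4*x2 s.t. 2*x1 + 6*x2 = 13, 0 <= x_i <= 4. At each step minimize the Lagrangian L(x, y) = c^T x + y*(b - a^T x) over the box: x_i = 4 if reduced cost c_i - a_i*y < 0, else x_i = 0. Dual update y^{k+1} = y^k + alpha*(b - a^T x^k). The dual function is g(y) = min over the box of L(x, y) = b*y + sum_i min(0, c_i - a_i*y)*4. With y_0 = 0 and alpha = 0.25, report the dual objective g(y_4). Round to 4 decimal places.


Dual ascent for LP: min 3*x1 + 4*x2, 2*x1 + 6*x2 = 13, 0 <= x_i <= 4
Step 1: y^k = 0.0, reduced costs: (3.0, 4.0)
  x^k = (0.0, 0.0), subgradient = b - a^T x = 13.0
  y^{k+1} = 0.0 + 0.25*13.0 = 3.25
Step 2: y^k = 3.25, reduced costs: (-3.5, -15.5)
  x^k = (4.0, 4.0), subgradient = b - a^T x = -19.0
  y^{k+1} = 3.25 + 0.25*-19.0 = -1.5
Step 3: y^k = -1.5, reduced costs: (6.0, 13.0)
  x^k = (0.0, 0.0), subgradient = b - a^T x = 13.0
  y^{k+1} = -1.5 + 0.25*13.0 = 1.75
Step 4: y^k = 1.75, reduced costs: (-0.5, -6.5)
  x^k = (4.0, 4.0), subgradient = b - a^T x = -19.0
  y^{k+1} = 1.75 + 0.25*-19.0 = -3.0
Dual objective at y_4 = -3.0: reduced costs (9.0, 22.0), box minimizer x = (0.0, 0.0)
g(y_4) = b*y + (c1 - a1*y)*x1 + (c2 - a2*y)*x2 = 13*(-3.0) + 9.0*0.0 + 22.0*0.0 = -39.0 + 0.0 + 0.0 = -39.0


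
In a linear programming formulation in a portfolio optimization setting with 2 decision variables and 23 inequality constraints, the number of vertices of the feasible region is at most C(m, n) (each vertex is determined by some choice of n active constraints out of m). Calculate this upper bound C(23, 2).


Each vertex corresponds to some choice of n active constraints out of m, so the number of vertices is at most C(m, n) = m! / (n!(m-n)!).
m = 23, n = 2
Numerator: 23 * 22
Denominator: 2! = 2
C(23, 2) = 253


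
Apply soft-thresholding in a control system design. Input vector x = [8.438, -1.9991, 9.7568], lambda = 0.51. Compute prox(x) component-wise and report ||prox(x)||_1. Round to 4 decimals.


Soft-thresholding with lambda = 0.51:
prox(8.438) = sign(8.438)*max(|8.438| - 0.51, 0) = 7.928
prox(-1.9991) = sign(-1.9991)*max(|-1.9991| - 0.51, 0) = -1.4891
prox(9.7568) = sign(9.7568)*max(|9.7568| - 0.51, 0) = 9.2468
prox(x) = [7.928, -1.4891, 9.2468]
||prox(x)||_1 = 7.928 + 1.4891 + 9.2468 = 18.6639


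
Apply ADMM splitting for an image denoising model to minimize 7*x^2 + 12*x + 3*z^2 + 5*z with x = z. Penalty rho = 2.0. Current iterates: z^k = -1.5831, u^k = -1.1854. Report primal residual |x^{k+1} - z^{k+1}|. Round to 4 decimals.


ADMM iteration with rho = 2.0, z^k = -1.5831, u^k = -1.1854
Step 1: x-update.
Minimize 7*x^2 + 12*x + (2.0/2)*(x + 1.5831 - 1.1854)^2
FOC: (2*7 + 2.0)*x = -12 + 2.0*(-1.5831 + 1.1854)
x^{k+1} = -0.7997
Step 2: z-update.
Minimize 3*z^2 + 5*z + (2.0/2)*(-0.7997 - z - 1.1854)^2
FOC: (2*3 + 2.0)*z = -5 + 2.0*(-0.7997 - 1.1854)
z^{k+1} = -1.1213
Step 3: u-update.
u^{k+1} = -1.1854 - 0.7997 + 1.1213 = -0.8638
Step 4: Primal residual = |-0.7997 + 1.1213| = 0.3216


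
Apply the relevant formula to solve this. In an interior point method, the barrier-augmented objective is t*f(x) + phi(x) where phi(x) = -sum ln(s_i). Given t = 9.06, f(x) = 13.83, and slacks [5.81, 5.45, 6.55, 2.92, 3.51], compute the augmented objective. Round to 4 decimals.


Step 1: Compute log-barrier.
ln values: [1.7596, 1.6956, 1.8795, 1.0716, 1.2556]
phi = -(1.7596 + 1.6956 + 1.8795 + 1.0716 + 1.2556) = -7.6619
Step 2: Compute augmented objective.
t*f(x) = 9.06*13.83 = 125.2998
Total = 125.2998 - 7.6619 = 117.6379


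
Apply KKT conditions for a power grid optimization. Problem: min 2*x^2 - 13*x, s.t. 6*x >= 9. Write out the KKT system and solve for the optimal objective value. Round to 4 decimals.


Step 1: Try lambda = 0 (constraint inactive).
Stationarity: 2*2*x - 13 = 0
x* = 13/(2*2) = 3.25
Check constraint: 6*3.25 = 19.5 >= 9 -- satisfied.
Step 2: Compute optimal value.
f(x*) = 2*3.25^2 - 13*3.25 = -21.125


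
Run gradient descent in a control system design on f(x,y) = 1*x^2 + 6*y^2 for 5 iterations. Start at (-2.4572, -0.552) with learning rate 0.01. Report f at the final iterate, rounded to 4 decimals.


Gradient descent on f(x,y) = 1*x^2 + 6*y^2.
Starting point: (-2.4572, -0.552), alpha = 0.01
Step 1: grad_x = 2*1*-2.4572 = -4.9144, grad_y = 2*6*-0.552 = -6.624
  x_1 = -2.4572 - 0.01*-4.9144 = -2.4081
  y_1 = -0.552 - 0.01*-6.624 = -0.4858
Step 2: grad_x = 2*1*-2.4081 = -4.8161, grad_y = 2*6*-0.4858 = -5.8291
  x_2 = -2.4081 - 0.01*-4.8161 = -2.3599
  y_2 = -0.4858 - 0.01*-5.8291 = -0.4275
Step 3: grad_x = 2*1*-2.3599 = -4.7198, grad_y = 2*6*-0.4275 = -5.1296
  x_3 = -2.3599 - 0.01*-4.7198 = -2.3127
  y_3 = -0.4275 - 0.01*-5.1296 = -0.3762
Step 4: grad_x = 2*1*-2.3127 = -4.6254, grad_y = 2*6*-0.3762 = -4.5141
  x_4 = -2.3127 - 0.01*-4.6254 = -2.2664
  y_4 = -0.3762 - 0.01*-4.5141 = -0.331
Step 5: grad_x = 2*1*-2.2664 = -4.5329, grad_y = 2*6*-0.331 = -3.9724
  x_5 = -2.2664 - 0.01*-4.5329 = -2.2211
  y_5 = -0.331 - 0.01*-3.9724 = -0.2913
f(-2.2211, -0.2913) = 1*(-2.2211)^2 + 6*(-0.2913)^2 = 5.4425


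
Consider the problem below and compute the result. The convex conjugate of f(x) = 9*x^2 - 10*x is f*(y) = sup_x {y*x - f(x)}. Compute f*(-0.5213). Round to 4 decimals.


f*(y) = sup_x {y*x - a*x^2 - b*x} = sup_x {(y-b)*x - a*x^2}
FOC: (y - b) - 2a*x = 0 => x* = (y - b)/(2a)
x* = (-0.5213 + 10)/(2*9) = 0.5266
f*(-0.5213) = (y-b)^2/(4a) = (-0.5213 + 10)^2/(4*9)
= 89.8458/36 = 2.4957


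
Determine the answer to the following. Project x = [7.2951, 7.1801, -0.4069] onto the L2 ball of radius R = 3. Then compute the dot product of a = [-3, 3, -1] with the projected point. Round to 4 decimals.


Step 1: Compute ||x|| (intermediates to 6 decimals).
||x|| = sqrt(7.2951^2 + 7.1801^2 + (-0.4069)^2) = 10.24392
Step 2: Project.
Since ||x|| > R, scale = R/||x|| = 3/10.24392 = 0.292857, proj(x) = scale * x
proj(x) = [2.136421, 2.102743, -0.119164]
Step 3: Dot product.
a^T * proj(x) = -3*2.136421 + 3*2.102743 - 1*(-0.119164) = 0.0181


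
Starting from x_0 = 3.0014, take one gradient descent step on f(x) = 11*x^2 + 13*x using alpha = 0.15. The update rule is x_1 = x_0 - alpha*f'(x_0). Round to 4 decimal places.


We compute the gradient at x_0 and apply the update.
f'(x) = 22*x + 13
f'(3.0014) = 22*3.0014 + 13 = 79.0308
x_1 = 3.0014 - 0.15*79.0308 = -8.8532


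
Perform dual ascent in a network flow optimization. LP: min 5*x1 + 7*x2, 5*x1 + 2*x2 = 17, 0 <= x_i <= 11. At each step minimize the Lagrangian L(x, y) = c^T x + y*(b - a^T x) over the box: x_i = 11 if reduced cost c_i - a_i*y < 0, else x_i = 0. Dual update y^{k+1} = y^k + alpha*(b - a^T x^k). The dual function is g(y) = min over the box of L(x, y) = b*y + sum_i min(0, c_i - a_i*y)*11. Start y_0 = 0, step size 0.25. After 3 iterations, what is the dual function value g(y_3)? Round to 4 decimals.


Dual ascent for LP: min 5*x1 + 7*x2, 5*x1 + 2*x2 = 17, 0 <= x_i <= 11
Step 1: y^k = 0.0, reduced costs: (5.0, 7.0)
  x^k = (0.0, 0.0), subgradient = b - a^T x = 17.0
  y^{k+1} = 0.0 + 0.25*17.0 = 4.25
Step 2: y^k = 4.25, reduced costs: (-16.25, -1.5)
  x^k = (11.0, 11.0), subgradient = b - a^T x = -60.0
  y^{k+1} = 4.25 + 0.25*-60.0 = -10.75
Step 3: y^k = -10.75, reduced costs: (58.75, 28.5)
  x^k = (0.0, 0.0), subgradient = b - a^T x = 17.0
  y^{k+1} = -10.75 + 0.25*17.0 = -6.5
Dual objective at y_3 = -6.5: reduced costs (37.5, 20.0), box minimizer x = (0.0, 0.0)
g(y_3) = b*y + (c1 - a1*y)*x1 + (c2 - a2*y)*x2 = 17*(-6.5) + 37.5*0.0 + 20.0*0.0 = -110.5 + 0.0 + 0.0 = -110.5


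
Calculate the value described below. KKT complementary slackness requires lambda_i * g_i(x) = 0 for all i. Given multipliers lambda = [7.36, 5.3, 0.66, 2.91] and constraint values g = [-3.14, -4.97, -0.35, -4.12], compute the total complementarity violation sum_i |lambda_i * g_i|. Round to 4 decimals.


KKT complementary slackness check:
lambda_1 * g_1 = 7.36 * -3.14 = -23.1104
lambda_2 * g_2 = 5.3 * -4.97 = -26.341
lambda_3 * g_3 = 0.66 * -0.35 = -0.231
lambda_4 * g_4 = 2.91 * -4.12 = -11.9892
Total violation = 23.1104 + 26.341 + 0.231 + 11.9892 = 61.6716


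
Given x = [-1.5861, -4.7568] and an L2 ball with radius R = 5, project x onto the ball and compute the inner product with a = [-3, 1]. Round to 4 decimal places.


Step 1: Compute ||x|| (intermediates to 6 decimals).
||x|| = sqrt((-1.5861)^2 + (-4.7568)^2) = 5.014266
Step 2: Project.
Since ||x|| > R, scale = R/||x|| = 5/5.014266 = 0.997155, proj(x) = scale * x
proj(x) = [-1.581588, -4.743267]
Step 3: Dot product.
a^T * proj(x) = -3*(-1.581588) + 1*(-4.743267) = 0.0015


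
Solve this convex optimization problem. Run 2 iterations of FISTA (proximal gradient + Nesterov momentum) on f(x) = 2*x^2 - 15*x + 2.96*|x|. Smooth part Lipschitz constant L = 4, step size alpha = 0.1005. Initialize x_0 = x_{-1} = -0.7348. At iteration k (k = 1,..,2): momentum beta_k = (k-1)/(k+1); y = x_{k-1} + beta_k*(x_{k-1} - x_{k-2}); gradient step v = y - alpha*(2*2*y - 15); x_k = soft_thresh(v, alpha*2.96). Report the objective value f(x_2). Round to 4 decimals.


FISTA on f(x) = 2*x^2 - 15*x + 2.96*|x|
L = 4, alpha = 0.1005
Iteration 1: beta = 0.0, y = -0.7348 + 0.0*(-0.7348 + 0.7348) = -0.7348
  grad(y) = -17.9392, v = y - alpha*grad = 1.0681
  prox(v) = soft_thresh(1.0681, 0.2975) = 0.7706
Iteration 2: beta = 0.3333, y = 0.7706 + 0.3333*(0.7706 + 0.7348) = 1.2724
  grad(y) = -9.9103, v = y - alpha*grad = 2.2684
  prox(v) = soft_thresh(2.2684, 0.2975) = 1.9709
f(x_2) = 2*1.9709^2 - 15*1.9709 + 2.96*|1.9709| = -15.9608


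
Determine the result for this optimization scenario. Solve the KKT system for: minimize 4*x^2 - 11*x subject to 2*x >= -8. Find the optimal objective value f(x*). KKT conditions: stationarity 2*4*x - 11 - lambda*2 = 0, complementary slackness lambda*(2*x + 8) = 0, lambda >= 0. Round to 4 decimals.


Step 1: Try lambda = 0 (constraint inactive).
Stationarity: 2*4*x - 11 = 0
x* = 11/(2*4) = 1.375
Check constraint: 2*1.375 = 2.75 >= -8 -- satisfied.
Step 2: Compute optimal value.
f(x*) = 4*1.375^2 - 11*1.375 = -7.5625


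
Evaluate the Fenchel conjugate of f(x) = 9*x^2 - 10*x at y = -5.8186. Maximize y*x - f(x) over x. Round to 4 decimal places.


f*(y) = sup_x {y*x - a*x^2 - b*x} = sup_x {(y-b)*x - a*x^2}
FOC: (y - b) - 2a*x = 0 => x* = (y - b)/(2a)
x* = (-5.8186 + 10)/(2*9) = 0.2323
f*(-5.8186) = (y-b)^2/(4a) = (-5.8186 + 10)^2/(4*9)
= 17.4841/36 = 0.4857


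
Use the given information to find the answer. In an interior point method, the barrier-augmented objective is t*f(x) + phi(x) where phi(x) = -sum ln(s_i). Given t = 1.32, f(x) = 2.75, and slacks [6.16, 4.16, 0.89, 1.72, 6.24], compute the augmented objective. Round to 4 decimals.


Step 1: Compute log-barrier.
ln values: [1.8181, 1.4255, -0.1165, 0.5423, 1.831]
phi = -(1.8181 + 1.4255 - 0.1165 + 0.5423 + 1.831) = -5.5004
Step 2: Compute augmented objective.
t*f(x) = 1.32*2.75 = 3.63
Total = 3.63 - 5.5004 = -1.8704


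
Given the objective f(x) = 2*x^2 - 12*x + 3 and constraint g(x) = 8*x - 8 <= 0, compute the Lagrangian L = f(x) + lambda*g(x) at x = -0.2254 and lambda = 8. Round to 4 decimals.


Step 1: Evaluate f(x).
f(-0.2254) = 2*(-0.2254)^2 - 12*(-0.2254) + 3 = 5.8064
Step 2: Evaluate g(x).
g(-0.2254) = 8*-0.2254 - 8 = -9.8032
Step 3: Compute Lagrangian.
L = 5.8064 + 8*-9.8032 = -72.6192


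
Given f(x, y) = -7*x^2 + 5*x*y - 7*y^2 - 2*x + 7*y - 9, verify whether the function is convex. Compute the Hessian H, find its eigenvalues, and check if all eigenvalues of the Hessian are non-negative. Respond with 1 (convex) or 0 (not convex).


The Hessian of f(x,y) = -7*x^2 + 5*x*y - 7*y^2 - 2*x + 7*y - 9 is:
H = [[-14, 5], [5, -14]]
Trace = -14 - 14 = -28
Determinant = -14*-14 - (5)^2 = 171
Discriminant = (-28)^2 - 4*171 = 100.0
Eigenvalues: lambda_1 = -19.0, lambda_2 = -9.0
The function is not convex.

0


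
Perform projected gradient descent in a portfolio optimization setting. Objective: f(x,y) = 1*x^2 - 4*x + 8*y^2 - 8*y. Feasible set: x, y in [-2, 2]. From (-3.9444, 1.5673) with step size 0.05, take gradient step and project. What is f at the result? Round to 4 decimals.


Step 1: Compute gradient at (-3.9444, 1.5673).
grad_x = 2*1*-3.9444 - 4 = -11.8888
grad_y = 2*8*1.5673 - 8 = 17.0768
Step 2: Gradient step.
x_raw = -3.9444 - 0.05*-11.8888 = -3.35
y_raw = 1.5673 - 0.05*17.0768 = 0.7135
Step 3: Project onto [-2, 2].
x_proj = clip(-3.35) = -2.0
y_proj = clip(0.7135) = 0.7135
Step 4: Evaluate f.
f(-2.0, 0.7135) = 10.3645


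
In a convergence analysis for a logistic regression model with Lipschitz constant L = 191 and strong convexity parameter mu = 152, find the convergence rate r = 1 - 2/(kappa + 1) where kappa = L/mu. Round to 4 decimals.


Step 1: Compute the condition number.
kappa = L/mu = 191/152 = 1.2566
Step 2: Compute the convergence rate.
r = 1 - 2/(kappa + 1) = 1 - 2*mu/(L + mu) = (L - mu)/(L + mu) = 39/343 = 0.1137


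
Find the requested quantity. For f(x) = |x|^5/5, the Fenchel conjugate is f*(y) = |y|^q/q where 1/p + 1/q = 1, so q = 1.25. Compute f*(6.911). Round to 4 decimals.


The conjugate exponent q satisfies 1/p + 1/q = 1.
p = 5, so q = 5/(5 - 1) = 1.25
|y|^q = 6.911^1.25 = 11.2054
f*(6.911) = 11.2054 / 1.25 = 8.9643


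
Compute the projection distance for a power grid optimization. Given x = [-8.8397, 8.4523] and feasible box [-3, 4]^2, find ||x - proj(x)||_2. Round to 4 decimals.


Project each component onto [-3, 4].
clip(-8.8397) = -3.0, clip(8.4523) = 4.0
Projection = [-3.0, 4.0]
Squared diffs: [34.1021, 19.823]
Distance = sqrt(53.9251) = 7.3434


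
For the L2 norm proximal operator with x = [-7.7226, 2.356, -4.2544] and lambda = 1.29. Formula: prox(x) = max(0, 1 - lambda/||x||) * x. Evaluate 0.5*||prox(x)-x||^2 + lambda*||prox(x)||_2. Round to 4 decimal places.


Step 1: Compute ||x||.
||x|| = 9.1263
Step 2: Compute scaling factor.
scale = max(0, 1 - 1.29/9.1263) = 0.8587
Step 3: prox(x) = [-6.631, 2.023, -3.653]
||prox(x)|| = 7.8363
Step 4: Proximal objective.
0.5*||prox-x||^2 = 0.8321
lambda*||prox|| = 10.1088
Total = 10.9409


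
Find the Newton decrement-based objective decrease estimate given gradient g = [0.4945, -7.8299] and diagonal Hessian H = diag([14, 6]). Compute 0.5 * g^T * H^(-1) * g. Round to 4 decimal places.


Step 1: H is diagonal, so H^(-1) * g = [0.0353, -1.305].
Step 2: g^T H^(-1) g = sum_i g_i^2 / H_ii
  = (0.4945)^2/14 + (-7.8299)^2/6
  = 0.0175 + 10.2179 = 10.2354
Step 3: Objective decrease = 0.5 * g^T H^(-1) g = 5.1177


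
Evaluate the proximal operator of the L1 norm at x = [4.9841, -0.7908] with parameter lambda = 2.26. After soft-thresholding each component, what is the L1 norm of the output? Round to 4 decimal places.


Soft-thresholding with lambda = 2.26:
prox(4.9841) = sign(4.9841)*max(|4.9841| - 2.26, 0) = 2.7241
prox(-0.7908) = sign(-0.7908)*max(|-0.7908| - 2.26, 0) = 0.0
prox(x) = [2.7241, 0.0]
||prox(x)||_1 = 2.7241 + 0.0 = 2.7241


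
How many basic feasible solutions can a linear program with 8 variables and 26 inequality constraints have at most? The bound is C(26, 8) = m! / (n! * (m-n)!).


Each vertex corresponds to some choice of n active constraints out of m, so the number of vertices is at most C(m, n) = m! / (n!(m-n)!).
m = 26, n = 8
Numerator: 26 * 25 * 24 * 23 * 22 * 21 * 20 * 19
Denominator: 8! = 40320
C(26, 8) = 1562275


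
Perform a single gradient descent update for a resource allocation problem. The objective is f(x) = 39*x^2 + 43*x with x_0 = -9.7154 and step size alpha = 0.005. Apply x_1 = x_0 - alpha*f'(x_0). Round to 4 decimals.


We compute the gradient at x_0 and apply the update.
f'(x) = 78*x + 43
f'(-9.7154) = 78*-9.7154 + 43 = -714.8012
x_1 = -9.7154 - 0.005*-714.8012 = -6.1414


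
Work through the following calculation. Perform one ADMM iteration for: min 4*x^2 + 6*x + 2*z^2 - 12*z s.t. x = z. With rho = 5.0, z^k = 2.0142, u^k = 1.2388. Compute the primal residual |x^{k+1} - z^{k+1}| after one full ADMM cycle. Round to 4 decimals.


ADMM iteration with rho = 5.0, z^k = 2.0142, u^k = 1.2388
Step 1: x-update.
Minimize 4*x^2 + 6*x + (5.0/2)*(x - 2.0142 + 1.2388)^2
FOC: (2*4 + 5.0)*x = -6 + 5.0*(2.0142 - 1.2388)
x^{k+1} = -0.1633
Step 2: z-update.
Minimize 2*z^2 - 12*z + (5.0/2)*(-0.1633 - z + 1.2388)^2
FOC: (2*2 + 5.0)*z = 12 + 5.0*(-0.1633 + 1.2388)
z^{k+1} = 1.9308
Step 3: u-update.
u^{k+1} = 1.2388 - 0.1633 - 1.9308 = -0.8553
Step 4: Primal residual = |-0.1633 - 1.9308| = 2.0941


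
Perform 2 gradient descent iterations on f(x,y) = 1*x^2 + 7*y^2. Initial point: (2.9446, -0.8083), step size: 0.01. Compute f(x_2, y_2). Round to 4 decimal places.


Gradient descent on f(x,y) = 1*x^2 + 7*y^2.
Starting point: (2.9446, -0.8083), alpha = 0.01
Step 1: grad_x = 2*1*2.9446 = 5.8892, grad_y = 2*7*-0.8083 = -11.3162
  x_1 = 2.9446 - 0.01*5.8892 = 2.8857
  y_1 = -0.8083 - 0.01*-11.3162 = -0.6951
Step 2: grad_x = 2*1*2.8857 = 5.7714, grad_y = 2*7*-0.6951 = -9.7319
  x_2 = 2.8857 - 0.01*5.7714 = 2.828
  y_2 = -0.6951 - 0.01*-9.7319 = -0.5978
f(2.828, -0.5978) = 1*2.828^2 + 7*(-0.5978)^2 = 10.4993


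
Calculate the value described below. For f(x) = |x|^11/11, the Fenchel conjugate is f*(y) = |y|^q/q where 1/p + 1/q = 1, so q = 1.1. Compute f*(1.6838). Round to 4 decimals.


The conjugate exponent q satisfies 1/p + 1/q = 1.
p = 11, so q = 11/(11 - 1) = 1.1
|y|^q = 1.6838^1.1 = 1.7739
f*(1.6838) = 1.7739 / 1.1 = 1.6126


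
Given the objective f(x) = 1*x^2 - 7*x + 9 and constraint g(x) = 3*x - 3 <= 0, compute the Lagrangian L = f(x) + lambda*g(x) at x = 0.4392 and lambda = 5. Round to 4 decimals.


Step 1: Evaluate f(x).
f(0.4392) = 1*0.4392^2 - 7*0.4392 + 9 = 6.1185
Step 2: Evaluate g(x).
g(0.4392) = 3*0.4392 - 3 = -1.6824
Step 3: Compute Lagrangian.
L = 6.1185 + 5*-1.6824 = -2.2935


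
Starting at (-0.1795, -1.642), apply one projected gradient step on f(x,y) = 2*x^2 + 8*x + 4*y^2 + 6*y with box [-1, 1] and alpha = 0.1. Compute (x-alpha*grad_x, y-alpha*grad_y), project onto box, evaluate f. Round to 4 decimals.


Step 1: Compute gradient at (-0.1795, -1.642).
grad_x = 2*2*-0.1795 + 8 = 7.282
grad_y = 2*4*-1.642 + 6 = -7.136
Step 2: Gradient step.
x_raw = -0.1795 - 0.1*7.282 = -0.9077
y_raw = -1.642 - 0.1*-7.136 = -0.9284
Step 3: Project onto [-1, 1].
x_proj = clip(-0.9077) = -0.9077
y_proj = clip(-0.9284) = -0.9284
Step 4: Evaluate f.
f(-0.9077, -0.9284) = -7.7365


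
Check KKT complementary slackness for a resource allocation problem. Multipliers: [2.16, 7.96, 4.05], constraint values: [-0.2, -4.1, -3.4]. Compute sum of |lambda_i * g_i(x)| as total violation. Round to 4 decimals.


KKT complementary slackness check:
lambda_1 * g_1 = 2.16 * -0.2 = -0.432
lambda_2 * g_2 = 7.96 * -4.1 = -32.636
lambda_3 * g_3 = 4.05 * -3.4 = -13.77
Total violation = 0.432 + 32.636 + 13.77 = 46.838


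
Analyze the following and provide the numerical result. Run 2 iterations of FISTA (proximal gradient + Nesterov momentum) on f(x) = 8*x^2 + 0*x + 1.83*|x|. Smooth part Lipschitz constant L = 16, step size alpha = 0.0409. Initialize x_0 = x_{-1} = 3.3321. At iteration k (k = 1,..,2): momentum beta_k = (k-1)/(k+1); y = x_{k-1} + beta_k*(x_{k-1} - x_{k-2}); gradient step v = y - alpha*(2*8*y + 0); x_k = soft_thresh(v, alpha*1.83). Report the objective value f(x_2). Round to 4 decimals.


FISTA on f(x) = 8*x^2 + 0*x + 1.83*|x|
L = 16, alpha = 0.0409
Iteration 1: beta = 0.0, y = 3.3321 + 0.0*(3.3321 - 3.3321) = 3.3321
  grad(y) = 53.3136, v = y - alpha*grad = 1.1516
  prox(v) = soft_thresh(1.1516, 0.0748) = 1.0767
Iteration 2: beta = 0.3333, y = 1.0767 + 0.3333*(1.0767 - 3.3321) = 0.3249
  grad(y) = 5.199, v = y - alpha*grad = 0.1123
  prox(v) = soft_thresh(0.1123, 0.0748) = 0.0375
f(x_2) = 8*0.0375^2 + 0*0.0375 + 1.83*|0.0375| = 0.0798


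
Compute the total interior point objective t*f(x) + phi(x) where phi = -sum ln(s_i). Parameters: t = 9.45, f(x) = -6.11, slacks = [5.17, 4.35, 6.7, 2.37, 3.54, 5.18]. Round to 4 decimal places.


Step 1: Compute log-barrier.
ln values: [1.6429, 1.4702, 1.9021, 0.8629, 1.2641, 1.6448]
phi = -(1.6429 + 1.4702 + 1.9021 + 0.8629 + 1.2641 + 1.6448) = -8.787
Step 2: Compute augmented objective.
t*f(x) = 9.45*-6.11 = -57.7395
Total = -57.7395 - 8.787 = -66.5265


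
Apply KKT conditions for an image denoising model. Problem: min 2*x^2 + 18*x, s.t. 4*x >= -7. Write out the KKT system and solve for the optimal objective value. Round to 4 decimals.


Step 1: Try lambda = 0 (constraint inactive).
x_unc = -18/(2*2) = -4.5
Check: 4*-4.5 = -18.0 < -7 -- violated!
Step 2: Constraint must be active: 4*x = -7
x* = -7/4 = -1.75
lambda = (2*2*(-1.75) + 18)/4 = 2.75
Step 3: Compute optimal value.
f(x*) = 2*(-1.75)^2 + 18*(-1.75) = -25.375


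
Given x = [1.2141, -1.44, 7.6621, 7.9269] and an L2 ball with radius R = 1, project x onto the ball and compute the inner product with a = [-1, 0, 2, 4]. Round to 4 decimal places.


Step 1: Compute ||x|| (intermediates to 6 decimals).
||x|| = sqrt(1.2141^2 + (-1.44)^2 + 7.6621^2 + 7.9269^2) = 11.184416
Step 2: Project.
Since ||x|| > R, scale = R/||x|| = 1/11.184416 = 0.08941, proj(x) = scale * x
proj(x) = [0.108553, -0.12875, 0.685068, 0.708744]
Step 3: Dot product.
a^T * proj(x) = -1*0.108553 + 0*(-0.12875) + 2*0.685068 + 4*0.708744 = 4.0966


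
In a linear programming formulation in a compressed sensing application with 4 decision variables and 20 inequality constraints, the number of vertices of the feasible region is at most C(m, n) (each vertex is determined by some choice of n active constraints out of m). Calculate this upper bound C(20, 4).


Each vertex corresponds to some choice of n active constraints out of m, so the number of vertices is at most C(m, n) = m! / (n!(m-n)!).
m = 20, n = 4
Numerator: 20 * 19 * 18 * 17
Denominator: 4! = 24
C(20, 4) = 4845


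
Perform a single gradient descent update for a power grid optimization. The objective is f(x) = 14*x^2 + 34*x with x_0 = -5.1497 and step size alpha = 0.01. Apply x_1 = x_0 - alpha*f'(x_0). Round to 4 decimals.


We compute the gradient at x_0 and apply the update.
f'(x) = 28*x + 34
f'(-5.1497) = 28*-5.1497 + 34 = -110.1916
x_1 = -5.1497 - 0.01*-110.1916 = -4.0478


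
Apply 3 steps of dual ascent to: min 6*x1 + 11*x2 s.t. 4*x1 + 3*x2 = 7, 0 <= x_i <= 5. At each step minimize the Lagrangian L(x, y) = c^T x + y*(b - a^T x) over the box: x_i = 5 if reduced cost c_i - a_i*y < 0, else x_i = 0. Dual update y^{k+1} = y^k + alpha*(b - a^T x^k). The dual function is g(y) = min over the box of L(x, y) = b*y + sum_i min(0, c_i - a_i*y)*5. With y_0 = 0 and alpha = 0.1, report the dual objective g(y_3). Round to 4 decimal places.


Dual ascent for LP: min 6*x1 + 11*x2, 4*x1 + 3*x2 = 7, 0 <= x_i <= 5
Step 1: y^k = 0.0, reduced costs: (6.0, 11.0)
  x^k = (0.0, 0.0), subgradient = b - a^T x = 7.0
  y^{k+1} = 0.0 + 0.1*7.0 = 0.7
Step 2: y^k = 0.7, reduced costs: (3.2, 8.9)
  x^k = (0.0, 0.0), subgradient = b - a^T x = 7.0
  y^{k+1} = 0.7 + 0.1*7.0 = 1.4
Step 3: y^k = 1.4, reduced costs: (0.4, 6.8)
  x^k = (0.0, 0.0), subgradient = b - a^T x = 7.0
  y^{k+1} = 1.4 + 0.1*7.0 = 2.1
Dual objective at y_3 = 2.1: reduced costs (-2.4, 4.7), box minimizer x = (5.0, 0.0)
g(y_3) = b*y + (c1 - a1*y)*x1 + (c2 - a2*y)*x2 = 7*2.1 + (-2.4)*5.0 + 4.7*0.0 = 14.7 - 12.0 + 0.0 = 2.7


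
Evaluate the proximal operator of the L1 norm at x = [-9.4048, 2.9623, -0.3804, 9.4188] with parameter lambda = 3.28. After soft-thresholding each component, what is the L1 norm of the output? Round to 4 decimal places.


Soft-thresholding with lambda = 3.28:
prox(-9.4048) = sign(-9.4048)*max(|-9.4048| - 3.28, 0) = -6.1248
prox(2.9623) = sign(2.9623)*max(|2.9623| - 3.28, 0) = 0.0
prox(-0.3804) = sign(-0.3804)*max(|-0.3804| - 3.28, 0) = 0.0
prox(9.4188) = sign(9.4188)*max(|9.4188| - 3.28, 0) = 6.1388
prox(x) = [-6.1248, 0.0, 0.0, 6.1388]
||prox(x)||_1 = 6.1248 + 0.0 + 0.0 + 6.1388 = 12.2636


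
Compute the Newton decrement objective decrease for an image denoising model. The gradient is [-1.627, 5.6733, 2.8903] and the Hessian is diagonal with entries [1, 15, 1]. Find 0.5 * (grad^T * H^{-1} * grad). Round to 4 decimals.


Step 1: H is diagonal, so H^(-1) * g = [-1.627, 0.3782, 2.8903].
Step 2: g^T H^(-1) g = sum_i g_i^2 / H_ii
  = (-1.627)^2/1 + (5.6733)^2/15 + (2.8903)^2/1
  = 2.6471 + 2.1458 + 8.3538 = 13.1467
Step 3: Objective decrease = 0.5 * g^T H^(-1) g = 6.5734


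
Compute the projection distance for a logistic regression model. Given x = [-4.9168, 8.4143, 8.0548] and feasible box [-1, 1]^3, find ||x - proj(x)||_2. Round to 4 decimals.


Project each component onto [-1, 1].
clip(-4.9168) = -1.0, clip(8.4143) = 1.0, clip(8.0548) = 1.0
Projection = [-1.0, 1.0, 1.0]
Squared diffs: [15.3413, 54.9718, 49.7702]
Distance = sqrt(120.0833) = 10.9583


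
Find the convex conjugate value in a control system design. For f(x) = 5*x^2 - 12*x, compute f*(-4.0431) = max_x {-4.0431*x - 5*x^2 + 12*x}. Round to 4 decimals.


f*(y) = sup_x {y*x - a*x^2 - b*x} = sup_x {(y-b)*x - a*x^2}
FOC: (y - b) - 2a*x = 0 => x* = (y - b)/(2a)
x* = (-4.0431 + 12)/(2*5) = 0.7957
f*(-4.0431) = (y-b)^2/(4a) = (-4.0431 + 12)^2/(4*5)
= 63.3123/20 = 3.1656


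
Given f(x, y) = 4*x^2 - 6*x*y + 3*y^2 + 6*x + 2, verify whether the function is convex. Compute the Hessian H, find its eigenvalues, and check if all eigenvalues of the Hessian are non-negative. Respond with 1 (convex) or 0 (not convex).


The Hessian of f(x,y) = 4*x^2 - 6*x*y + 3*y^2 + 6*x + 2 is:
H = [[8, -6], [-6, 6]]
Trace = 8 + 6 = 14
Determinant = 8*6 - (-6)^2 = 12
Discriminant = (14)^2 - 4*12 = 148.0
Eigenvalues: lambda_1 = 0.9172, lambda_2 = 13.0828
The function is convex.

1


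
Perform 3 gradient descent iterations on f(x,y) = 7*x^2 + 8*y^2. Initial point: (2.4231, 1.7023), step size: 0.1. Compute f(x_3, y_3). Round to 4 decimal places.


Gradient descent on f(x,y) = 7*x^2 + 8*y^2.
Starting point: (2.4231, 1.7023), alpha = 0.1
Step 1: grad_x = 2*7*2.4231 = 33.9234, grad_y = 2*8*1.7023 = 27.2368
  x_1 = 2.4231 - 0.1*33.9234 = -0.9692
  y_1 = 1.7023 - 0.1*27.2368 = -1.0214
Step 2: grad_x = 2*7*-0.9692 = -13.5694, grad_y = 2*8*-1.0214 = -16.3421
  x_2 = -0.9692 - 0.1*-13.5694 = 0.3877
  y_2 = -1.0214 - 0.1*-16.3421 = 0.6128
Step 3: grad_x = 2*7*0.3877 = 5.4277, grad_y = 2*8*0.6128 = 9.8052
  x_3 = 0.3877 - 0.1*5.4277 = -0.1551
  y_3 = 0.6128 - 0.1*9.8052 = -0.3677
f(-0.1551, -0.3677) = 7*(-0.1551)^2 + 8*(-0.3677)^2 = 1.25


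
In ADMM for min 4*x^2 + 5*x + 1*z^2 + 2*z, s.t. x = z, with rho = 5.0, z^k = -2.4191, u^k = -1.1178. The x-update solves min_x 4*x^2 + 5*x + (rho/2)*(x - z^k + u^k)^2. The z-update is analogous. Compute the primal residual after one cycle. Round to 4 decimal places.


ADMM iteration with rho = 5.0, z^k = -2.4191, u^k = -1.1178
Step 1: x-update.
Minimize 4*x^2 + 5*x + (5.0/2)*(x + 2.4191 - 1.1178)^2
FOC: (2*4 + 5.0)*x = -5 + 5.0*(-2.4191 + 1.1178)
x^{k+1} = -0.8851
Step 2: z-update.
Minimize 1*z^2 + 2*z + (5.0/2)*(-0.8851 - z - 1.1178)^2
FOC: (2*1 + 5.0)*z = -2 + 5.0*(-0.8851 - 1.1178)
z^{k+1} = -1.7164
Step 3: u-update.
u^{k+1} = -1.1178 - 0.8851 + 1.7164 = -0.2865
Step 4: Primal residual = |-0.8851 + 1.7164| = 0.8313


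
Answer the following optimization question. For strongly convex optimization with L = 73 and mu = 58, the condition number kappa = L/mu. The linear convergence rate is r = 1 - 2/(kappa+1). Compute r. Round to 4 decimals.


Step 1: Compute the condition number.
kappa = L/mu = 73/58 = 1.2586
Step 2: Compute the convergence rate.
r = 1 - 2/(kappa + 1) = 1 - 2*mu/(L + mu) = (L - mu)/(L + mu) = 15/131 = 0.1145


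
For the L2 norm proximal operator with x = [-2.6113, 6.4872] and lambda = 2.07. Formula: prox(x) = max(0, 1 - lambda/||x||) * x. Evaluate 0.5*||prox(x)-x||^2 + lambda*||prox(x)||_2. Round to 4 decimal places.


Step 1: Compute ||x||.
||x|| = 6.993
Step 2: Compute scaling factor.
scale = max(0, 1 - 2.07/6.993) = 0.704
Step 3: prox(x) = [-1.8383, 4.5669]
||prox(x)|| = 4.923
Step 4: Proximal objective.
0.5*||prox-x||^2 = 2.1425
lambda*||prox|| = 10.1906
Total = 12.3331


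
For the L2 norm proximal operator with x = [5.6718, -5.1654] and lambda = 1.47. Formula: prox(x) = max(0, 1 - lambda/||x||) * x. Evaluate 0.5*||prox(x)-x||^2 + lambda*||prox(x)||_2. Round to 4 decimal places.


Step 1: Compute ||x||.
||x|| = 7.6714
Step 2: Compute scaling factor.
scale = max(0, 1 - 1.47/7.6714) = 0.8084
Step 3: prox(x) = [4.585, -4.1756]
||prox(x)|| = 6.2014
Step 4: Proximal objective.
0.5*||prox-x||^2 = 1.0805
lambda*||prox|| = 9.1161
Total = 10.1965


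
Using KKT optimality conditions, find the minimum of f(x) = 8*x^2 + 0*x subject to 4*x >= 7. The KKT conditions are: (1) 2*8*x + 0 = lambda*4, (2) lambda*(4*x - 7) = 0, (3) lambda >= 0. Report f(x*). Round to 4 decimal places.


Step 1: Try lambda = 0 (constraint inactive).
x_unc = 0/(2*8) = 0.0
Check: 4*0.0 = 0.0 < 7 -- violated!
Step 2: Constraint must be active: 4*x = 7
x* = 7/4 = 1.75
lambda = (2*8*1.75 + 0)/4 = 7.0
Step 3: Compute optimal value.
f(x*) = 8*1.75^2 + 0*1.75 = 24.5


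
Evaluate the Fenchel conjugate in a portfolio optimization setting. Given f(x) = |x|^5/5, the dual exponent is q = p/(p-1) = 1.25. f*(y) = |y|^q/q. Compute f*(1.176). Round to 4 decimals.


The conjugate exponent q satisfies 1/p + 1/q = 1.
p = 5, so q = 5/(5 - 1) = 1.25
|y|^q = 1.176^1.25 = 1.2246
f*(1.176) = 1.2246 / 1.25 = 0.9797


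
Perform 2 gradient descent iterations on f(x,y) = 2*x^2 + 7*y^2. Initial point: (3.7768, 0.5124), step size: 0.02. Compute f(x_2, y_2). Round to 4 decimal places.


Gradient descent on f(x,y) = 2*x^2 + 7*y^2.
Starting point: (3.7768, 0.5124), alpha = 0.02
Step 1: grad_x = 2*2*3.7768 = 15.1072, grad_y = 2*7*0.5124 = 7.1736
  x_1 = 3.7768 - 0.02*15.1072 = 3.4747
  y_1 = 0.5124 - 0.02*7.1736 = 0.3689
Step 2: grad_x = 2*2*3.4747 = 13.8986, grad_y = 2*7*0.3689 = 5.165
  x_2 = 3.4747 - 0.02*13.8986 = 3.1967
  y_2 = 0.3689 - 0.02*5.165 = 0.2656
f(3.1967, 0.2656) = 2*3.1967^2 + 7*0.2656^2 = 20.9315


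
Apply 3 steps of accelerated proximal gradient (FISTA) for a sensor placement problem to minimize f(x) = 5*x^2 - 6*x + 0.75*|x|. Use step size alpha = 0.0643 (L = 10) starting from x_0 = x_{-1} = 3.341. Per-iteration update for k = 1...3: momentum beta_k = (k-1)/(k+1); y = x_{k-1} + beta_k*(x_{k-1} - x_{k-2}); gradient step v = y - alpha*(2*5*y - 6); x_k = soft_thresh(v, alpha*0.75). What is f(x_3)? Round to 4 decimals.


FISTA on f(x) = 5*x^2 - 6*x + 0.75*|x|
L = 10, alpha = 0.0643
Iteration 1: beta = 0.0, y = 3.341 + 0.0*(3.341 - 3.341) = 3.341
  grad(y) = 27.41, v = y - alpha*grad = 1.5785
  prox(v) = soft_thresh(1.5785, 0.0482) = 1.5303
Iteration 2: beta = 0.3333, y = 1.5303 + 0.3333*(1.5303 - 3.341) = 0.9267
  grad(y) = 3.2675, v = y - alpha*grad = 0.7166
  prox(v) = soft_thresh(0.7166, 0.0482) = 0.6684
Iteration 3: beta = 0.5, y = 0.6684 + 0.5*(0.6684 - 1.5303) = 0.2375
  grad(y) = -3.6252, v = y - alpha*grad = 0.4706
  prox(v) = soft_thresh(0.4706, 0.0482) = 0.4224
f(x_3) = 5*0.4224^2 - 6*0.4224 + 0.75*|0.4224| = -1.3254


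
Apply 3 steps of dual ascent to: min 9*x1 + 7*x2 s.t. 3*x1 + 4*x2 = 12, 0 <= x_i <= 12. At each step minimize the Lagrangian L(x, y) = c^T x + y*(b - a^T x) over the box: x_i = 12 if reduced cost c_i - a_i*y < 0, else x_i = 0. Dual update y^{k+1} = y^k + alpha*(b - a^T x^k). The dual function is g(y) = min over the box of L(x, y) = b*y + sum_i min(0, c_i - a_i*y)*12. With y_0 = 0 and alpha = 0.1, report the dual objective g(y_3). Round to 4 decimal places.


Dual ascent for LP: min 9*x1 + 7*x2, 3*x1 + 4*x2 = 12, 0 <= x_i <= 12
Step 1: y^k = 0.0, reduced costs: (9.0, 7.0)
  x^k = (0.0, 0.0), subgradient = b - a^T x = 12.0
  y^{k+1} = 0.0 + 0.1*12.0 = 1.2
Step 2: y^k = 1.2, reduced costs: (5.4, 2.2)
  x^k = (0.0, 0.0), subgradient = b - a^T x = 12.0
  y^{k+1} = 1.2 + 0.1*12.0 = 2.4
Step 3: y^k = 2.4, reduced costs: (1.8, -2.6)
  x^k = (0.0, 12.0), subgradient = b - a^T x = -36.0
  y^{k+1} = 2.4 + 0.1*-36.0 = -1.2
Dual objective at y_3 = -1.2: reduced costs (12.6, 11.8), box minimizer x = (0.0, 0.0)
g(y_3) = b*y + (c1 - a1*y)*x1 + (c2 - a2*y)*x2 = 12*(-1.2) + 12.6*0.0 + 11.8*0.0 = -14.4 + 0.0 + 0.0 = -14.4


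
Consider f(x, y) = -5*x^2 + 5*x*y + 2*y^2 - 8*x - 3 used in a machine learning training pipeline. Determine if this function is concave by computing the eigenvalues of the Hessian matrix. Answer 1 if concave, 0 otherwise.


The Hessian of f(x,y) = -5*x^2 + 5*x*y + 2*y^2 - 8*x - 3 is:
H = [[-10, 5], [5, 4]]
Trace = -10 + 4 = -6
Determinant = -10*4 - (5)^2 = -65
Discriminant = (-6)^2 - 4*-65 = 296.0
Eigenvalues: lambda_1 = -11.6023, lambda_2 = 5.6023
The function is not concave.

0


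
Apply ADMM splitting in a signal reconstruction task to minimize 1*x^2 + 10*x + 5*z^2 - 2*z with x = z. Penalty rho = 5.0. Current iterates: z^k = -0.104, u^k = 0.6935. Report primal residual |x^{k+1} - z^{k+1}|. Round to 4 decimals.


ADMM iteration with rho = 5.0, z^k = -0.104, u^k = 0.6935
Step 1: x-update.
Minimize 1*x^2 + 10*x + (5.0/2)*(x + 0.104 + 0.6935)^2
FOC: (2*1 + 5.0)*x = -10 + 5.0*(-0.104 - 0.6935)
x^{k+1} = -1.9982
Step 2: z-update.
Minimize 5*z^2 - 2*z + (5.0/2)*(-1.9982 - z + 0.6935)^2
FOC: (2*5 + 5.0)*z = 2 + 5.0*(-1.9982 + 0.6935)
z^{k+1} = -0.3016
Step 3: u-update.
u^{k+1} = 0.6935 - 1.9982 + 0.3016 = -1.0031
Step 4: Primal residual = |-1.9982 + 0.3016| = 1.6966


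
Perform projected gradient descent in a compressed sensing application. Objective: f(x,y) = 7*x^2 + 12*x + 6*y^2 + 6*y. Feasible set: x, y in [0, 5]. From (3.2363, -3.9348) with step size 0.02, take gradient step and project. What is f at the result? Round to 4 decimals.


Step 1: Compute gradient at (3.2363, -3.9348).
grad_x = 2*7*3.2363 + 12 = 57.3082
grad_y = 2*6*-3.9348 + 6 = -41.2176
Step 2: Gradient step.
x_raw = 3.2363 - 0.02*57.3082 = 2.0901
y_raw = -3.9348 - 0.02*-41.2176 = -3.1104
Step 3: Project onto [0, 5].
x_proj = clip(2.0901) = 2.0901
y_proj = clip(-3.1104) = 0.0
Step 4: Evaluate f.
f(2.0901, 0.0) = 55.6623


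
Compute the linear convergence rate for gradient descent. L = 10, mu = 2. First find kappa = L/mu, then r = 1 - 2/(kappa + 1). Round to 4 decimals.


Step 1: Compute the condition number.
kappa = L/mu = 10/2 = 5.0
Step 2: Compute the convergence rate.
r = 1 - 2/(kappa + 1) = 1 - 2*mu/(L + mu) = (L - mu)/(L + mu) = 8/12 = 0.6667


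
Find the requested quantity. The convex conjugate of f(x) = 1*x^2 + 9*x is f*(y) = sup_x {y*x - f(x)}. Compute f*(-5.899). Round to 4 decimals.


f*(y) = sup_x {y*x - a*x^2 - b*x} = sup_x {(y-b)*x - a*x^2}
FOC: (y - b) - 2a*x = 0 => x* = (y - b)/(2a)
x* = (-5.899 - 9)/(2*1) = -7.4495
f*(-5.899) = (y-b)^2/(4a) = (-5.899 - 9)^2/(4*1)
= 221.9802/4 = 55.4951


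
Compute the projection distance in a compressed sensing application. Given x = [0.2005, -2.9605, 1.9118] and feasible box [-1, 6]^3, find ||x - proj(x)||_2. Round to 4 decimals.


Project each component onto [-1, 6].
clip(0.2005) = 0.2005, clip(-2.9605) = -1.0, clip(1.9118) = 1.9118
Projection = [0.2005, -1.0, 1.9118]
Squared diffs: [0.0, 3.8436, 0.0]
Distance = sqrt(3.8436) = 1.9605


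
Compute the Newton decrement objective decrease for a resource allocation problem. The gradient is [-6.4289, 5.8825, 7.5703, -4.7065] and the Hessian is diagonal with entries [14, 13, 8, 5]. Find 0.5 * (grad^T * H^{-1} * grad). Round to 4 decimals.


Step 1: H is diagonal, so H^(-1) * g = [-0.4592, 0.4525, 0.9463, -0.9413].
Step 2: g^T H^(-1) g = sum_i g_i^2 / H_ii
  = (-6.4289)^2/14 + (5.8825)^2/13 + (7.5703)^2/8 + (-4.7065)^2/5
  = 2.9522 + 2.6618 + 7.1637 + 4.4302 = 17.2079
Step 3: Objective decrease = 0.5 * g^T H^(-1) g = 8.604
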